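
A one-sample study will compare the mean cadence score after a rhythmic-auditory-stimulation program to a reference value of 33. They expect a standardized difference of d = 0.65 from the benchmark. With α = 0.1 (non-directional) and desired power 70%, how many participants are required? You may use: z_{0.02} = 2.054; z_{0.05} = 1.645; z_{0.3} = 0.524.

For a one-sample test: n = ((z_{α/2} + z_β) / d)².
z_{α/2} + z_β = 1.645 + 0.524 = 2.169.
n = (2.169 / 0.65)² = 3.337² = 11.14.
Round up.

n = 12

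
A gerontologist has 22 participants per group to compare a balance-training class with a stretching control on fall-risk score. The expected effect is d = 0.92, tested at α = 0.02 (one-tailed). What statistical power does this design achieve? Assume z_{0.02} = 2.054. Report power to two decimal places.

For two equal groups, power = Φ(d·√(n/2) − z_{α}).
d·√(n/2) = 0.92 × √(22/2) = 0.92 × 3.317 = 3.051.
z_β = 3.051 − 2.054 = 0.997.
Power = Φ(0.997) = 0.841.

power ≈ 0.84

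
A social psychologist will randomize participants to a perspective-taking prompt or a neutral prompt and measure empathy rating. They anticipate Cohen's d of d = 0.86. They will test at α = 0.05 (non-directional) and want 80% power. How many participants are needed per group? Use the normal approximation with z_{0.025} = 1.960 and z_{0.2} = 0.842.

For two independent groups with equal n: n = 2·((z_{α/2} + z_β) / d)².
z_{α/2} + z_β = 1.960 + 0.842 = 2.802.
n = 2 × (2.802 / 0.86)² = 2 × 3.258² = 2 × 10.62 = 21.2.
Round up to the next whole participant.

n = 22 per group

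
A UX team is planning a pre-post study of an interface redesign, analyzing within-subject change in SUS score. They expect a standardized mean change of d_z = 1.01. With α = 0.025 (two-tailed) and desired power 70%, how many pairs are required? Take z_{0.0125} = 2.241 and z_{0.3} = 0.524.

For a paired (one-sample on differences) test: n = ((z_{α/2} + z_β) / d)².
z_{α/2} + z_β = 2.241 + 0.524 = 2.765.
n = (2.765 / 1.01)² = 2.738² = 7.49.
Round up.

n = 8 pairs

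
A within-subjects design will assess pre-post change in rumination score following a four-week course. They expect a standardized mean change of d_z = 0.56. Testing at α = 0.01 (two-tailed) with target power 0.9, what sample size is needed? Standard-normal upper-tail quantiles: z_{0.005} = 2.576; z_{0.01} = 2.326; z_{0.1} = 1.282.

For a paired (one-sample on differences) test: n = ((z_{α/2} + z_β) / d)².
z_{α/2} + z_β = 2.576 + 1.282 = 3.858.
n = (3.858 / 0.56)² = 6.889² = 47.46.
Round up.

n = 48 pairs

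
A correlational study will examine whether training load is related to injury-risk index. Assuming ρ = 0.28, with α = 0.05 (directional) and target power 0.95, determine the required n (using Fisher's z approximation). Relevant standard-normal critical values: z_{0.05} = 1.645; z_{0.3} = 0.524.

n = 134

Fisher's z: C = ½·ln((1+r)/(1−r)) = ½·ln(1.7778) = 0.2877.
n = ((z_{α} + z_β)/C)² + 3.
(1.645 + 1.645) / 0.2877 = 3.290 / 0.2877 = 11.436.
n = 11.436² + 3 = 130.77 + 3 = 133.8.
Round up.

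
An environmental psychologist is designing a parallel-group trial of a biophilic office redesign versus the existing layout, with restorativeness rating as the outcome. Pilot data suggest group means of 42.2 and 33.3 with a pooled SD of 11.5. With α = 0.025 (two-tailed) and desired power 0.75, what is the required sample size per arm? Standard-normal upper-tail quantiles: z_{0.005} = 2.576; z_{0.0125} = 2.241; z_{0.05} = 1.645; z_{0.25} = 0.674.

n = 29 per group

Cohen's d = |M₁ − M₂| / SD_pooled = |42.2 − 33.3| / 11.5 = 8.9 / 11.5 = 0.774.
For two independent groups with equal n: n = 2·((z_{α/2} + z_β) / d)².
z_{α/2} + z_β = 2.241 + 0.674 = 2.915.
n = 2 × (2.915 / 0.774)² = 2 × 3.766² = 2 × 14.18 = 28.4.
Round up to the next whole participant.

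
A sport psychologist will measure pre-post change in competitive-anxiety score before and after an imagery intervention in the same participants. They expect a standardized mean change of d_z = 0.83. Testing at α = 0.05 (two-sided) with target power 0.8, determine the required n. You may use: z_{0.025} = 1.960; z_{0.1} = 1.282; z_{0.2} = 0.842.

n = 12 pairs

For a paired (one-sample on differences) test: n = ((z_{α/2} + z_β) / d)².
z_{α/2} + z_β = 1.960 + 0.842 = 2.802.
n = (2.802 / 0.83)² = 3.376² = 11.40.
Round up.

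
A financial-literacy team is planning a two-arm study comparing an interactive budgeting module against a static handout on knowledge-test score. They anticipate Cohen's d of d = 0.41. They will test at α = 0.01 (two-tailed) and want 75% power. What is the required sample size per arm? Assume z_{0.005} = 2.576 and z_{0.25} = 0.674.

For two independent groups with equal n: n = 2·((z_{α/2} + z_β) / d)².
z_{α/2} + z_β = 2.576 + 0.674 = 3.250.
n = 2 × (3.250 / 0.41)² = 2 × 7.927² = 2 × 62.83 = 125.7.
Round up to the next whole participant.

n = 126 per group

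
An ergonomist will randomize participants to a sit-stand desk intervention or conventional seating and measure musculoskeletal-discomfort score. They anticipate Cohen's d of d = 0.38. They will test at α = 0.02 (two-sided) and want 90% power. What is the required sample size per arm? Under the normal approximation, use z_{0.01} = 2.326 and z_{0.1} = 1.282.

For two independent groups with equal n: n = 2·((z_{α/2} + z_β) / d)².
z_{α/2} + z_β = 2.326 + 1.282 = 3.608.
n = 2 × (3.608 / 0.38)² = 2 × 9.495² = 2 × 90.15 = 180.3.
Round up to the next whole participant.

n = 181 per group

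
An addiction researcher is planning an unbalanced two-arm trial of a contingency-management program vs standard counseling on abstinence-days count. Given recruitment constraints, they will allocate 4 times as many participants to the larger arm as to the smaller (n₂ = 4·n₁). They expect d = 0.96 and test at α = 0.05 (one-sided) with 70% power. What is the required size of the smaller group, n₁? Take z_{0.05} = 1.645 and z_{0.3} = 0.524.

n₁ = 7

With allocation ratio k = n₂/n₁ = 4, Var(x̄₁−x̄₂) = σ²(1/n₁ + 1/(k·n₁)) = σ²·(k+1)/(k·n₁).
So n₁ = (1 + 1/k)·((z_{α} + z_β)/d)² = 1.250 × (2.169/0.96)².
n₁ = 1.250 × 5.10 = 6.4.
Round up: n₁ = 7, giving n₂ = 4 × 7 = 28.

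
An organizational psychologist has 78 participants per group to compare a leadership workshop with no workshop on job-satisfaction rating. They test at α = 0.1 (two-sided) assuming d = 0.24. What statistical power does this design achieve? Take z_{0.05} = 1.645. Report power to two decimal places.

For two equal groups, power = Φ(d·√(n/2) − z_{α/2}).
d·√(n/2) = 0.24 × √(78/2) = 0.24 × 6.245 = 1.499.
z_β = 1.499 − 1.645 = -0.146.
Power = Φ(-0.146) = 0.442.

power ≈ 0.44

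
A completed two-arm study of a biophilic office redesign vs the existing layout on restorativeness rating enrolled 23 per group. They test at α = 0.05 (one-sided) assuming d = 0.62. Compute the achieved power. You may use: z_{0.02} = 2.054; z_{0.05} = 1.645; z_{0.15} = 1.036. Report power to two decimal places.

power ≈ 0.68

For two equal groups, power = Φ(d·√(n/2) − z_{α}).
d·√(n/2) = 0.62 × √(23/2) = 0.62 × 3.391 = 2.103.
z_β = 2.103 − 1.645 = 0.458.
Power = Φ(0.458) = 0.676.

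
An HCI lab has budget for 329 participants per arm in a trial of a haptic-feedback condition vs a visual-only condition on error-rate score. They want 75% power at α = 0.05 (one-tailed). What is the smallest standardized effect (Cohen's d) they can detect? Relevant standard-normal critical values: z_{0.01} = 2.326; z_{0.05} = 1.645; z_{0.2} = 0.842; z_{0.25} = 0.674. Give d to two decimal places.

d_min ≈ 0.18

For two independent groups of n = 329 each: d_min = (z_{α} + z_β)·√(2/n).
z-sum = 1.645 + 0.674 = 2.319.
d_min = 2.319 × √(2/329) = 2.319 × 0.0780 = 0.181.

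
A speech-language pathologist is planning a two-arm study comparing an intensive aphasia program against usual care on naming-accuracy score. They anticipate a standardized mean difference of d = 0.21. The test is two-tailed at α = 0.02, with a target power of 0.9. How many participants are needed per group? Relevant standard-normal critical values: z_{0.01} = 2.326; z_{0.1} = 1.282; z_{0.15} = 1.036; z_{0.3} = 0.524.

For two independent groups with equal n: n = 2·((z_{α/2} + z_β) / d)².
z_{α/2} + z_β = 2.326 + 1.282 = 3.608.
n = 2 × (3.608 / 0.21)² = 2 × 17.181² = 2 × 295.19 = 590.4.
Round up to the next whole participant.

n = 591 per group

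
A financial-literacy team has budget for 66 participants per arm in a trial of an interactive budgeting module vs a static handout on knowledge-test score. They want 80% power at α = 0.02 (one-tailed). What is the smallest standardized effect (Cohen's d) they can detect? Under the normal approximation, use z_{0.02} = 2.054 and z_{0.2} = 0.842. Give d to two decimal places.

d_min ≈ 0.50

For two independent groups of n = 66 each: d_min = (z_{α} + z_β)·√(2/n).
z-sum = 2.054 + 0.842 = 2.896.
d_min = 2.896 × √(2/66) = 2.896 × 0.1741 = 0.504.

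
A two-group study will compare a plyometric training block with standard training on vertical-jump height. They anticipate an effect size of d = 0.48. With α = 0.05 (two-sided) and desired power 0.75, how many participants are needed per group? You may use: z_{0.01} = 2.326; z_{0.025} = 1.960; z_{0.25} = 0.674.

n = 61 per group

For two independent groups with equal n: n = 2·((z_{α/2} + z_β) / d)².
z_{α/2} + z_β = 1.960 + 0.674 = 2.634.
n = 2 × (2.634 / 0.48)² = 2 × 5.487² = 2 × 30.11 = 60.2.
Round up to the next whole participant.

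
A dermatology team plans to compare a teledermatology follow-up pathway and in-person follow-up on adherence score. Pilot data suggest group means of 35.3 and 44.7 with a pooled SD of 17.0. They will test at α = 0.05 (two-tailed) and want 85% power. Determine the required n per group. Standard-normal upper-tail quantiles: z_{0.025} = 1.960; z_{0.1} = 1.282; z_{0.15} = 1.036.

n = 59 per group

Cohen's d = |M₁ − M₂| / SD_pooled = |35.3 − 44.7| / 17.0 = 9.4 / 17.0 = 0.553.
For two independent groups with equal n: n = 2·((z_{α/2} + z_β) / d)².
z_{α/2} + z_β = 1.960 + 1.036 = 2.996.
n = 2 × (2.996 / 0.553)² = 2 × 5.418² = 2 × 29.35 = 58.7.
Round up to the next whole participant.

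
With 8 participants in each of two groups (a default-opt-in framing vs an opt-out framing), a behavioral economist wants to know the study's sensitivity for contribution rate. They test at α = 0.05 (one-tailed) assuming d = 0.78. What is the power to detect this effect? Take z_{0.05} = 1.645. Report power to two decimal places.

For two equal groups, power = Φ(d·√(n/2) − z_{α}).
d·√(n/2) = 0.78 × √(8/2) = 0.78 × 2.000 = 1.560.
z_β = 1.560 − 1.645 = -0.085.
Power = Φ(-0.085) = 0.466.

power ≈ 0.47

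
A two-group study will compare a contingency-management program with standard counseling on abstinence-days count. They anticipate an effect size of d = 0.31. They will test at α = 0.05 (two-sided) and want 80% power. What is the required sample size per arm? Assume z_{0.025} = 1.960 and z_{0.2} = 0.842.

n = 164 per group

For two independent groups with equal n: n = 2·((z_{α/2} + z_β) / d)².
z_{α/2} + z_β = 1.960 + 0.842 = 2.802.
n = 2 × (2.802 / 0.31)² = 2 × 9.039² = 2 × 81.70 = 163.4.
Round up to the next whole participant.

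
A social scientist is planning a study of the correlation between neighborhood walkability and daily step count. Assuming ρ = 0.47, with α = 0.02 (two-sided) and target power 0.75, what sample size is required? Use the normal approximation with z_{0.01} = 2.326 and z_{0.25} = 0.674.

n = 38

Fisher's z: C = ½·ln((1+r)/(1−r)) = ½·ln(2.7736) = 0.5101.
n = ((z_{α/2} + z_β)/C)² + 3.
(2.326 + 0.674) / 0.5101 = 3.000 / 0.5101 = 5.881.
n = 5.881² + 3 = 34.59 + 3 = 37.6.
Round up.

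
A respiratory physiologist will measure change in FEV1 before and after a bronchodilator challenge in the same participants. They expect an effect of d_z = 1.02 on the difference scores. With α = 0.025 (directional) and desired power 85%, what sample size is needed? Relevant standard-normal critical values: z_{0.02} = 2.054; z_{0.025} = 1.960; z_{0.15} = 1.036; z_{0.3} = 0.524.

n = 9 pairs

For a paired (one-sample on differences) test: n = ((z_{α} + z_β) / d)².
z_{α} + z_β = 1.960 + 1.036 = 2.996.
n = (2.996 / 1.02)² = 2.937² = 8.63.
Round up.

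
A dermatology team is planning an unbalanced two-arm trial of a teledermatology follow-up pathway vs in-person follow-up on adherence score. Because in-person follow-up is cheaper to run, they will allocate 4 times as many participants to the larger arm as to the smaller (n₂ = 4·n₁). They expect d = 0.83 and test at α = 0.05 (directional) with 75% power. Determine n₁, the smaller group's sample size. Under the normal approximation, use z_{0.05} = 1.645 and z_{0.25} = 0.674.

n₁ = 10

With allocation ratio k = n₂/n₁ = 4, Var(x̄₁−x̄₂) = σ²(1/n₁ + 1/(k·n₁)) = σ²·(k+1)/(k·n₁).
So n₁ = (1 + 1/k)·((z_{α} + z_β)/d)² = 1.250 × (2.319/0.83)².
n₁ = 1.250 × 7.81 = 9.8.
Round up: n₁ = 10, giving n₂ = 4 × 10 = 40.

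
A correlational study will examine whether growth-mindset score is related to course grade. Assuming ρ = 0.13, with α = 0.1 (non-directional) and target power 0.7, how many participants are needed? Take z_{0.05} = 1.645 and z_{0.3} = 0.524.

n = 279

Fisher's z: C = ½·ln((1+r)/(1−r)) = ½·ln(1.2989) = 0.1307.
n = ((z_{α/2} + z_β)/C)² + 3.
(1.645 + 0.524) / 0.1307 = 2.169 / 0.1307 = 16.595.
n = 16.595² + 3 = 275.40 + 3 = 278.4.
Round up.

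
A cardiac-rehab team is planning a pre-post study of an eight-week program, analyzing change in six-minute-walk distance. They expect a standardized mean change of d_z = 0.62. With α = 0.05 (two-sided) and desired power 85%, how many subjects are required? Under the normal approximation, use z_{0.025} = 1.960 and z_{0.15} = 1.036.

n = 24 pairs

For a paired (one-sample on differences) test: n = ((z_{α/2} + z_β) / d)².
z_{α/2} + z_β = 1.960 + 1.036 = 2.996.
n = (2.996 / 0.62)² = 4.832² = 23.35.
Round up.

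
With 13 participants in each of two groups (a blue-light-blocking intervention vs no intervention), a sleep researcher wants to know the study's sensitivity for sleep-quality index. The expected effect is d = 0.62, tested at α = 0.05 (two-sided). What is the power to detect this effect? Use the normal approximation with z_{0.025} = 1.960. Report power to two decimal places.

For two equal groups, power = Φ(d·√(n/2) − z_{α/2}).
d·√(n/2) = 0.62 × √(13/2) = 0.62 × 2.550 = 1.581.
z_β = 1.581 − 1.960 = -0.379.
Power = Φ(-0.379) = 0.352.

power ≈ 0.35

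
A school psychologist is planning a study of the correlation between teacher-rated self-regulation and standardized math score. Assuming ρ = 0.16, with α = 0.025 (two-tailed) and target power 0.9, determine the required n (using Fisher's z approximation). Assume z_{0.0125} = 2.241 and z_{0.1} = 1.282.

Fisher's z: C = ½·ln((1+r)/(1−r)) = ½·ln(1.3810) = 0.1614.
n = ((z_{α/2} + z_β)/C)² + 3.
(2.241 + 1.282) / 0.1614 = 3.523 / 0.1614 = 21.828.
n = 21.828² + 3 = 476.45 + 3 = 479.5.
Round up.

n = 480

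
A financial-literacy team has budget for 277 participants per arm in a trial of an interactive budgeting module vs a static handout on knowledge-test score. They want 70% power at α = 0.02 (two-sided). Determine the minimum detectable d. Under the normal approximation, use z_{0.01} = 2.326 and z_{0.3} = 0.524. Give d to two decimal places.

d_min ≈ 0.24

For two independent groups of n = 277 each: d_min = (z_{α/2} + z_β)·√(2/n).
z-sum = 2.326 + 0.524 = 2.850.
d_min = 2.850 × √(2/277) = 2.850 × 0.0850 = 0.242.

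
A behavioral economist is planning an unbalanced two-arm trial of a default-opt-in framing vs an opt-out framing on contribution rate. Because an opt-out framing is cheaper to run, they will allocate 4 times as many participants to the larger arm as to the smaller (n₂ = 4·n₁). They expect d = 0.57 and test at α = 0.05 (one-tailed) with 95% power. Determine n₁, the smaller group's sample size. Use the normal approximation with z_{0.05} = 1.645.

With allocation ratio k = n₂/n₁ = 4, Var(x̄₁−x̄₂) = σ²(1/n₁ + 1/(k·n₁)) = σ²·(k+1)/(k·n₁).
So n₁ = (1 + 1/k)·((z_{α} + z_β)/d)² = 1.250 × (3.290/0.57)².
n₁ = 1.250 × 33.32 = 41.6.
Round up: n₁ = 42, giving n₂ = 4 × 42 = 168.

n₁ = 42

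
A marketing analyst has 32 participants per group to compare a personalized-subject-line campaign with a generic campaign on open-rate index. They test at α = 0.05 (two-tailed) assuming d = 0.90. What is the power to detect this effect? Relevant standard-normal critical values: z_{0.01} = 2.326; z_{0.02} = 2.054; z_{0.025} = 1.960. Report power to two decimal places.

For two equal groups, power = Φ(d·√(n/2) − z_{α/2}).
d·√(n/2) = 0.90 × √(32/2) = 0.90 × 4.000 = 3.600.
z_β = 3.600 − 1.960 = 1.640.
Power = Φ(1.640) = 0.949.

power ≈ 0.95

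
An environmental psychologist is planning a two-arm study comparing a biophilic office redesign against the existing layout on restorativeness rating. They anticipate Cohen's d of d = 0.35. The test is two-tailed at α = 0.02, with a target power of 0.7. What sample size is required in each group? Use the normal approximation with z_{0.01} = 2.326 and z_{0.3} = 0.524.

n = 133 per group

For two independent groups with equal n: n = 2·((z_{α/2} + z_β) / d)².
z_{α/2} + z_β = 2.326 + 0.524 = 2.850.
n = 2 × (2.850 / 0.35)² = 2 × 8.143² = 2 × 66.31 = 132.6.
Round up to the next whole participant.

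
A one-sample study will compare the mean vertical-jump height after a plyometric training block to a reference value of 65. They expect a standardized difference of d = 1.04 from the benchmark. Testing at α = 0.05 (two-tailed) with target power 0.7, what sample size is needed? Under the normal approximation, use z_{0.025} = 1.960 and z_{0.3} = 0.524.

For a one-sample test: n = ((z_{α/2} + z_β) / d)².
z_{α/2} + z_β = 1.960 + 0.524 = 2.484.
n = (2.484 / 1.04)² = 2.388² = 5.70.
Round up.

n = 6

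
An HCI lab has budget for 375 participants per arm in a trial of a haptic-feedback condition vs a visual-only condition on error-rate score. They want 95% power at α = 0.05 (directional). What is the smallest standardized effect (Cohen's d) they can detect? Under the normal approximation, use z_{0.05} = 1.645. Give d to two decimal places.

For two independent groups of n = 375 each: d_min = (z_{α} + z_β)·√(2/n).
z-sum = 1.645 + 1.645 = 3.290.
d_min = 3.290 × √(2/375) = 3.290 × 0.0730 = 0.240.

d_min ≈ 0.24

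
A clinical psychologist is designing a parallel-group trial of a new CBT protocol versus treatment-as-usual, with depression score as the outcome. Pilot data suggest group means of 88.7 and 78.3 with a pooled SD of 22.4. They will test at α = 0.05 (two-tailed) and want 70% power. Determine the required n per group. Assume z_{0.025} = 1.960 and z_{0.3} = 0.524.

n = 58 per group

Cohen's d = |M₁ − M₂| / SD_pooled = |88.7 − 78.3| / 22.4 = 10.4 / 22.4 = 0.464.
For two independent groups with equal n: n = 2·((z_{α/2} + z_β) / d)².
z_{α/2} + z_β = 1.960 + 0.524 = 2.484.
n = 2 × (2.484 / 0.464)² = 2 × 5.353² = 2 × 28.66 = 57.3.
Round up to the next whole participant.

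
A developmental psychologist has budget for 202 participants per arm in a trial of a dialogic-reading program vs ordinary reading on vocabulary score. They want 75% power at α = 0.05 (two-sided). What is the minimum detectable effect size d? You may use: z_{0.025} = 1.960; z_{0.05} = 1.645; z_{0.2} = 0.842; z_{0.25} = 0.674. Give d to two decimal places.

d_min ≈ 0.26

For two independent groups of n = 202 each: d_min = (z_{α/2} + z_β)·√(2/n).
z-sum = 1.960 + 0.674 = 2.634.
d_min = 2.634 × √(2/202) = 2.634 × 0.0995 = 0.262.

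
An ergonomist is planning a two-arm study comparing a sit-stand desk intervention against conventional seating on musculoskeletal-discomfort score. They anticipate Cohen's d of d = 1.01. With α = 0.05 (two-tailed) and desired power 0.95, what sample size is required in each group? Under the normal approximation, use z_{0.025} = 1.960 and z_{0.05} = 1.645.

For two independent groups with equal n: n = 2·((z_{α/2} + z_β) / d)².
z_{α/2} + z_β = 1.960 + 1.645 = 3.605.
n = 2 × (3.605 / 1.01)² = 2 × 3.569² = 2 × 12.74 = 25.5.
Round up to the next whole participant.

n = 26 per group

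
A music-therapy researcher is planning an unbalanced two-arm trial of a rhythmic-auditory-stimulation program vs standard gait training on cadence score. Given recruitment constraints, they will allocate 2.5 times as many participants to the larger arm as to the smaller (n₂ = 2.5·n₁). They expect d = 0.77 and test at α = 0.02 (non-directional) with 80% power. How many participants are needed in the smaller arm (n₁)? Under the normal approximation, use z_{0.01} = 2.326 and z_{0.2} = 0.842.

n₁ = 24

With allocation ratio k = n₂/n₁ = 2.5, Var(x̄₁−x̄₂) = σ²(1/n₁ + 1/(k·n₁)) = σ²·(k+1)/(k·n₁).
So n₁ = (1 + 1/k)·((z_{α/2} + z_β)/d)² = 1.400 × (3.168/0.77)².
n₁ = 1.400 × 16.93 = 23.7.
Round up: n₁ = 24, giving n₂ = 2.5 × 24 = 60.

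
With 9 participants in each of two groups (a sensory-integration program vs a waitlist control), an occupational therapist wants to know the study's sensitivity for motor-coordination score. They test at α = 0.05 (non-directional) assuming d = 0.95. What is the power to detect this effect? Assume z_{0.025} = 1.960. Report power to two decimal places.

For two equal groups, power = Φ(d·√(n/2) − z_{α/2}).
d·√(n/2) = 0.95 × √(9/2) = 0.95 × 2.121 = 2.015.
z_β = 2.015 − 1.960 = 0.055.
Power = Φ(0.055) = 0.522.

power ≈ 0.52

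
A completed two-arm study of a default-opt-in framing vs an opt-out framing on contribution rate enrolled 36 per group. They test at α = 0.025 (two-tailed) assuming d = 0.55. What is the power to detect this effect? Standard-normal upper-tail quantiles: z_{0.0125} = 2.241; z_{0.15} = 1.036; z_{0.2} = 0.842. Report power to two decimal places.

For two equal groups, power = Φ(d·√(n/2) − z_{α/2}).
d·√(n/2) = 0.55 × √(36/2) = 0.55 × 4.243 = 2.333.
z_β = 2.333 − 2.241 = 0.092.
Power = Φ(0.092) = 0.537.

power ≈ 0.54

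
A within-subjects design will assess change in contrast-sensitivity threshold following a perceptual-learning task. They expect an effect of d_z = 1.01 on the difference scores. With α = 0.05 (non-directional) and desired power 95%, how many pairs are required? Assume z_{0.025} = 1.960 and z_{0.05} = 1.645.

n = 13 pairs

For a paired (one-sample on differences) test: n = ((z_{α/2} + z_β) / d)².
z_{α/2} + z_β = 1.960 + 1.645 = 3.605.
n = (3.605 / 1.01)² = 3.569² = 12.74.
Round up.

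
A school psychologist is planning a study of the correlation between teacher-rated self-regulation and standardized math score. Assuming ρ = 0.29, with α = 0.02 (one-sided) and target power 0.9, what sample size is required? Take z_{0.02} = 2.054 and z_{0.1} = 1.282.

Fisher's z: C = ½·ln((1+r)/(1−r)) = ½·ln(1.8169) = 0.2986.
n = ((z_{α} + z_β)/C)² + 3.
(2.054 + 1.282) / 0.2986 = 3.336 / 0.2986 = 11.172.
n = 11.172² + 3 = 124.82 + 3 = 127.8.
Round up.

n = 128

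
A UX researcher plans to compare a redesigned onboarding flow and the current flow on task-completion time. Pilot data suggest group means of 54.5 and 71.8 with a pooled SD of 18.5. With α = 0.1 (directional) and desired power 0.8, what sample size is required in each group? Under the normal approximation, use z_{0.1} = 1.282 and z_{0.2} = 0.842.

Cohen's d = |M₁ − M₂| / SD_pooled = |54.5 − 71.8| / 18.5 = 17.3 / 18.5 = 0.935.
For two independent groups with equal n: n = 2·((z_{α} + z_β) / d)².
z_{α} + z_β = 1.282 + 0.842 = 2.124.
n = 2 × (2.124 / 0.935)² = 2 × 2.272² = 2 × 5.16 = 10.3.
Round up to the next whole participant.

n = 11 per group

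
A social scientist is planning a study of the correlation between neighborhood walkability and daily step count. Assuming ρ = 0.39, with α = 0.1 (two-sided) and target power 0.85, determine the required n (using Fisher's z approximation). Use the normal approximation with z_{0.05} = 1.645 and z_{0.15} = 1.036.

Fisher's z: C = ½·ln((1+r)/(1−r)) = ½·ln(2.2787) = 0.4118.
n = ((z_{α/2} + z_β)/C)² + 3.
(1.645 + 1.036) / 0.4118 = 2.681 / 0.4118 = 6.510.
n = 6.510² + 3 = 42.39 + 3 = 45.4.
Round up.

n = 46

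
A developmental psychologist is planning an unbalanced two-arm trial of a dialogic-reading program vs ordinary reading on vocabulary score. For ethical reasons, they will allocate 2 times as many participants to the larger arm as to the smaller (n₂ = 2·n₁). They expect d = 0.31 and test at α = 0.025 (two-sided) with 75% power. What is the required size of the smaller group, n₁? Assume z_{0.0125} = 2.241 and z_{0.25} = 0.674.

With allocation ratio k = n₂/n₁ = 2, Var(x̄₁−x̄₂) = σ²(1/n₁ + 1/(k·n₁)) = σ²·(k+1)/(k·n₁).
So n₁ = (1 + 1/k)·((z_{α/2} + z_β)/d)² = 1.500 × (2.915/0.31)².
n₁ = 1.500 × 88.42 = 132.6.
Round up: n₁ = 133, giving n₂ = 2 × 133 = 266.

n₁ = 133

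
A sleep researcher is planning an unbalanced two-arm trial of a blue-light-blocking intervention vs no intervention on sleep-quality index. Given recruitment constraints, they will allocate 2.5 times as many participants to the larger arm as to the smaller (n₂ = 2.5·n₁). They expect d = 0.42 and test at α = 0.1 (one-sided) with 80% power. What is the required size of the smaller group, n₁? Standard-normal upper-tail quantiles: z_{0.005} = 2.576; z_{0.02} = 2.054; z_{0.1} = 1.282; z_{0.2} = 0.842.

n₁ = 36

With allocation ratio k = n₂/n₁ = 2.5, Var(x̄₁−x̄₂) = σ²(1/n₁ + 1/(k·n₁)) = σ²·(k+1)/(k·n₁).
So n₁ = (1 + 1/k)·((z_{α} + z_β)/d)² = 1.400 × (2.124/0.42)².
n₁ = 1.400 × 25.57 = 35.8.
Round up: n₁ = 36, giving n₂ = 2.5 × 36 = 90.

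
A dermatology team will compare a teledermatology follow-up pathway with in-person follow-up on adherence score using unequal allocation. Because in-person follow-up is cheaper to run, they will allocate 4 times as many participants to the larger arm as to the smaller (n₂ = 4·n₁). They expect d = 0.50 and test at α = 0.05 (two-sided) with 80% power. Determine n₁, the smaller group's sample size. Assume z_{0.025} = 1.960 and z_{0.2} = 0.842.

With allocation ratio k = n₂/n₁ = 4, Var(x̄₁−x̄₂) = σ²(1/n₁ + 1/(k·n₁)) = σ²·(k+1)/(k·n₁).
So n₁ = (1 + 1/k)·((z_{α/2} + z_β)/d)² = 1.250 × (2.802/0.50)².
n₁ = 1.250 × 31.40 = 39.3.
Round up: n₁ = 40, giving n₂ = 4 × 40 = 160.

n₁ = 40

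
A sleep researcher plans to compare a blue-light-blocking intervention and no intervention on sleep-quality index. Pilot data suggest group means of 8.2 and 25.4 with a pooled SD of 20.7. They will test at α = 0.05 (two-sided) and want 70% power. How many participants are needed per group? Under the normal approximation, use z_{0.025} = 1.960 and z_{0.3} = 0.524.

n = 18 per group

Cohen's d = |M₁ − M₂| / SD_pooled = |8.2 − 25.4| / 20.7 = 17.2 / 20.7 = 0.831.
For two independent groups with equal n: n = 2·((z_{α/2} + z_β) / d)².
z_{α/2} + z_β = 1.960 + 0.524 = 2.484.
n = 2 × (2.484 / 0.831)² = 2 × 2.989² = 2 × 8.94 = 17.9.
Round up to the next whole participant.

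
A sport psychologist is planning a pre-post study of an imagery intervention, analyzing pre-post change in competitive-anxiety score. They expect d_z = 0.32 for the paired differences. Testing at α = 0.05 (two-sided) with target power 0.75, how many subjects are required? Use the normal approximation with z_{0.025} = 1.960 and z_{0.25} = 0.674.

For a paired (one-sample on differences) test: n = ((z_{α/2} + z_β) / d)².
z_{α/2} + z_β = 1.960 + 0.674 = 2.634.
n = (2.634 / 0.32)² = 8.231² = 67.75.
Round up.

n = 68 pairs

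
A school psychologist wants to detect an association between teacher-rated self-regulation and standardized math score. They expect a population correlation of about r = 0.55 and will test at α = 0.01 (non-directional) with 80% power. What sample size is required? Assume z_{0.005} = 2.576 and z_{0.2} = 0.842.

n = 34

Fisher's z: C = ½·ln((1+r)/(1−r)) = ½·ln(3.4444) = 0.6184.
n = ((z_{α/2} + z_β)/C)² + 3.
(2.576 + 0.842) / 0.6184 = 3.418 / 0.6184 = 5.527.
n = 5.527² + 3 = 30.55 + 3 = 33.5.
Round up.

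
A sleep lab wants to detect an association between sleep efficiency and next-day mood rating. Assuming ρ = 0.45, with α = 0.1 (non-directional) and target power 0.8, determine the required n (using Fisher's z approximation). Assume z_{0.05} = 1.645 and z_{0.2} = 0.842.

n = 30

Fisher's z: C = ½·ln((1+r)/(1−r)) = ½·ln(2.6364) = 0.4847.
n = ((z_{α/2} + z_β)/C)² + 3.
(1.645 + 0.842) / 0.4847 = 2.487 / 0.4847 = 5.131.
n = 5.131² + 3 = 26.33 + 3 = 29.3.
Round up.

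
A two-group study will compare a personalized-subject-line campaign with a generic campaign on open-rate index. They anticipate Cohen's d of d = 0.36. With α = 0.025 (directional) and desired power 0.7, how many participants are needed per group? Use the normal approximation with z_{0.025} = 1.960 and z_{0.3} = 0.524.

n = 96 per group

For two independent groups with equal n: n = 2·((z_{α} + z_β) / d)².
z_{α} + z_β = 1.960 + 0.524 = 2.484.
n = 2 × (2.484 / 0.36)² = 2 × 6.900² = 2 × 47.61 = 95.2.
Round up to the next whole participant.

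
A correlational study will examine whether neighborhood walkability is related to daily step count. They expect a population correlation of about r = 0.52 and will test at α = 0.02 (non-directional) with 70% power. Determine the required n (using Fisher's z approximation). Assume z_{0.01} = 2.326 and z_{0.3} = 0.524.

n = 28

Fisher's z: C = ½·ln((1+r)/(1−r)) = ½·ln(3.1667) = 0.5763.
n = ((z_{α/2} + z_β)/C)² + 3.
(2.326 + 0.524) / 0.5763 = 2.850 / 0.5763 = 4.945.
n = 4.945² + 3 = 24.46 + 3 = 27.5.
Round up.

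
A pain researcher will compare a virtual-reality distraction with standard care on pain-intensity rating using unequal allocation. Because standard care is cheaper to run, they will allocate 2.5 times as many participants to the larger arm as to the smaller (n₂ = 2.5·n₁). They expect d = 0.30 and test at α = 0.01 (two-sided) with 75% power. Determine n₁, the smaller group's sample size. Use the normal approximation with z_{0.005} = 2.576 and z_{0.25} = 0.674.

With allocation ratio k = n₂/n₁ = 2.5, Var(x̄₁−x̄₂) = σ²(1/n₁ + 1/(k·n₁)) = σ²·(k+1)/(k·n₁).
So n₁ = (1 + 1/k)·((z_{α/2} + z_β)/d)² = 1.400 × (3.250/0.30)².
n₁ = 1.400 × 117.36 = 164.3.
Round up: n₁ = 165, giving n₂ = ⌈2.5 × 165⌉ = ⌈412.5⌉ = 413.

n₁ = 165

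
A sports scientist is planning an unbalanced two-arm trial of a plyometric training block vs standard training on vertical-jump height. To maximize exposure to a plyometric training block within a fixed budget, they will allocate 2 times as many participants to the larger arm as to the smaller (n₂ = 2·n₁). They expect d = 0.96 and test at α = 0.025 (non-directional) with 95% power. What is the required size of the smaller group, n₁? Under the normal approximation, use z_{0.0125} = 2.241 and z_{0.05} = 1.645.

n₁ = 25

With allocation ratio k = n₂/n₁ = 2, Var(x̄₁−x̄₂) = σ²(1/n₁ + 1/(k·n₁)) = σ²·(k+1)/(k·n₁).
So n₁ = (1 + 1/k)·((z_{α/2} + z_β)/d)² = 1.500 × (3.886/0.96)².
n₁ = 1.500 × 16.39 = 24.6.
Round up: n₁ = 25, giving n₂ = 2 × 25 = 50.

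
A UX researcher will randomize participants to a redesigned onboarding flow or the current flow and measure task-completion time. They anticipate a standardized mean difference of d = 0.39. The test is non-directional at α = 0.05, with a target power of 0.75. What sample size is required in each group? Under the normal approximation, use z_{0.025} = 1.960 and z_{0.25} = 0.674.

n = 92 per group

For two independent groups with equal n: n = 2·((z_{α/2} + z_β) / d)².
z_{α/2} + z_β = 1.960 + 0.674 = 2.634.
n = 2 × (2.634 / 0.39)² = 2 × 6.754² = 2 × 45.61 = 91.2.
Round up to the next whole participant.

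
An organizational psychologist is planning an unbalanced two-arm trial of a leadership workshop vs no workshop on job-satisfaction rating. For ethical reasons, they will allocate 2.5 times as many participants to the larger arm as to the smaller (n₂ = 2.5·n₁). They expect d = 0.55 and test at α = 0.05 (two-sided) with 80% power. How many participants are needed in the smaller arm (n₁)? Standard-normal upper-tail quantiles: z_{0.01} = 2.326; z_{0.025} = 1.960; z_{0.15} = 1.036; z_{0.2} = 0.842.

n₁ = 37

With allocation ratio k = n₂/n₁ = 2.5, Var(x̄₁−x̄₂) = σ²(1/n₁ + 1/(k·n₁)) = σ²·(k+1)/(k·n₁).
So n₁ = (1 + 1/k)·((z_{α/2} + z_β)/d)² = 1.400 × (2.802/0.55)².
n₁ = 1.400 × 25.95 = 36.3.
Round up: n₁ = 37, giving n₂ = ⌈2.5 × 37⌉ = ⌈92.5⌉ = 93.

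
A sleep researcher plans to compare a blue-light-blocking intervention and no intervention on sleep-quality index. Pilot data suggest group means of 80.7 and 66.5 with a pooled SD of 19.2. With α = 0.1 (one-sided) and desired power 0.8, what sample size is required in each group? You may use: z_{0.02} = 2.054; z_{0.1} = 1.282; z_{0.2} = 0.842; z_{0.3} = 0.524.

Cohen's d = |M₁ − M₂| / SD_pooled = |80.7 − 66.5| / 19.2 = 14.2 / 19.2 = 0.740.
For two independent groups with equal n: n = 2·((z_{α} + z_β) / d)².
z_{α} + z_β = 1.282 + 0.842 = 2.124.
n = 2 × (2.124 / 0.740)² = 2 × 2.870² = 2 × 8.24 = 16.5.
Round up to the next whole participant.

n = 17 per group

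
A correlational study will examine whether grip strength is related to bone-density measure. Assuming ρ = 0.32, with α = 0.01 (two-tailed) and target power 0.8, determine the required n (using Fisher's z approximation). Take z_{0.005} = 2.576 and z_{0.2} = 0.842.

n = 110

Fisher's z: C = ½·ln((1+r)/(1−r)) = ½·ln(1.9412) = 0.3316.
n = ((z_{α/2} + z_β)/C)² + 3.
(2.576 + 0.842) / 0.3316 = 3.418 / 0.3316 = 10.308.
n = 10.308² + 3 = 106.25 + 3 = 109.2.
Round up.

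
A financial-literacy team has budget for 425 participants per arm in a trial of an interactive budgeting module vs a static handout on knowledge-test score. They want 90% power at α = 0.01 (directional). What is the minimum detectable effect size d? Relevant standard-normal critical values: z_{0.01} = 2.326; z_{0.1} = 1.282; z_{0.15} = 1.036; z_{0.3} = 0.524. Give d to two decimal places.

d_min ≈ 0.25

For two independent groups of n = 425 each: d_min = (z_{α} + z_β)·√(2/n).
z-sum = 2.326 + 1.282 = 3.608.
d_min = 3.608 × √(2/425) = 3.608 × 0.0686 = 0.248.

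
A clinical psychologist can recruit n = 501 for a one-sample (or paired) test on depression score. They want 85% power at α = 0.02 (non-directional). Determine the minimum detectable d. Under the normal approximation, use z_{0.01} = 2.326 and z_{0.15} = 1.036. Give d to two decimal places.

d_min ≈ 0.15

For a single sample (or paired design) of n = 501: d_min = (z_{α/2} + z_β)/√n.
z-sum = 2.326 + 1.036 = 3.362.
d_min = 3.362 / √501 = 3.362 / 22.383 = 0.150.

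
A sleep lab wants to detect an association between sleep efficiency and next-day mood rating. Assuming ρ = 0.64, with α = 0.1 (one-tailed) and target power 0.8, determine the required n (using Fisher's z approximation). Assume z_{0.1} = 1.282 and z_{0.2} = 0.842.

n = 11

Fisher's z: C = ½·ln((1+r)/(1−r)) = ½·ln(4.5556) = 0.7582.
n = ((z_{α} + z_β)/C)² + 3.
(1.282 + 0.842) / 0.7582 = 2.124 / 0.7582 = 2.801.
n = 2.801² + 3 = 7.85 + 3 = 10.8.
Round up.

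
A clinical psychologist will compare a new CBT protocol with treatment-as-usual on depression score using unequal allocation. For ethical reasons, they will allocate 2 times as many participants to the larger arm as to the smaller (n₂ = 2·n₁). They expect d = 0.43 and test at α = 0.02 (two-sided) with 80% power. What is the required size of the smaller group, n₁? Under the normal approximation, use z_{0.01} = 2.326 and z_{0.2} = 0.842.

With allocation ratio k = n₂/n₁ = 2, Var(x̄₁−x̄₂) = σ²(1/n₁ + 1/(k·n₁)) = σ²·(k+1)/(k·n₁).
So n₁ = (1 + 1/k)·((z_{α/2} + z_β)/d)² = 1.500 × (3.168/0.43)².
n₁ = 1.500 × 54.28 = 81.4.
Round up: n₁ = 82, giving n₂ = 2 × 82 = 164.

n₁ = 82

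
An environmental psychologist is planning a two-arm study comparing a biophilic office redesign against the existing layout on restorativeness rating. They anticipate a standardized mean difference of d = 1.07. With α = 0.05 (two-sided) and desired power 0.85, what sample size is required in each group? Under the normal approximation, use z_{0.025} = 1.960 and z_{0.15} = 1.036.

For two independent groups with equal n: n = 2·((z_{α/2} + z_β) / d)².
z_{α/2} + z_β = 1.960 + 1.036 = 2.996.
n = 2 × (2.996 / 1.07)² = 2 × 2.800² = 2 × 7.84 = 15.7.
Round up to the next whole participant.

n = 16 per group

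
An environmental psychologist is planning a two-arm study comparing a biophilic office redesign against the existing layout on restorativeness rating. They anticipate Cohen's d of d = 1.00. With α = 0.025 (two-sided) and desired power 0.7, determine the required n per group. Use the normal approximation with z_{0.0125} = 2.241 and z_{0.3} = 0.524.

n = 16 per group

For two independent groups with equal n: n = 2·((z_{α/2} + z_β) / d)².
z_{α/2} + z_β = 2.241 + 0.524 = 2.765.
n = 2 × (2.765 / 1.00)² = 2 × 2.765² = 2 × 7.65 = 15.3.
Round up to the next whole participant.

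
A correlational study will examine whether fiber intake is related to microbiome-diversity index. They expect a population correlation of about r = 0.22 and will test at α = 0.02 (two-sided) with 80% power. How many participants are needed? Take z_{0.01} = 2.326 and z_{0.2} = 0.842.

Fisher's z: C = ½·ln((1+r)/(1−r)) = ½·ln(1.5641) = 0.2237.
n = ((z_{α/2} + z_β)/C)² + 3.
(2.326 + 0.842) / 0.2237 = 3.168 / 0.2237 = 14.162.
n = 14.162² + 3 = 200.56 + 3 = 203.6.
Round up.

n = 204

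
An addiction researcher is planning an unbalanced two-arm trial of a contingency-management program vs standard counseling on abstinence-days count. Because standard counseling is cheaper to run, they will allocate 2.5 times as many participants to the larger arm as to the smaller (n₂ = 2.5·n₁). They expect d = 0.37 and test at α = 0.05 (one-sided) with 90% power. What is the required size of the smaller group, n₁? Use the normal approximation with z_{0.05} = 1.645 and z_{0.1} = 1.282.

With allocation ratio k = n₂/n₁ = 2.5, Var(x̄₁−x̄₂) = σ²(1/n₁ + 1/(k·n₁)) = σ²·(k+1)/(k·n₁).
So n₁ = (1 + 1/k)·((z_{α} + z_β)/d)² = 1.400 × (2.927/0.37)².
n₁ = 1.400 × 62.58 = 87.6.
Round up: n₁ = 88, giving n₂ = 2.5 × 88 = 220.

n₁ = 88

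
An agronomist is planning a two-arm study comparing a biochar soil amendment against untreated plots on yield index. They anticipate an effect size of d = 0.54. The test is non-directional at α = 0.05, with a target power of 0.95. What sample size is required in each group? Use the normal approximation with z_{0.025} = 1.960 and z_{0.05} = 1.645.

n = 90 per group

For two independent groups with equal n: n = 2·((z_{α/2} + z_β) / d)².
z_{α/2} + z_β = 1.960 + 1.645 = 3.605.
n = 2 × (3.605 / 0.54)² = 2 × 6.676² = 2 × 44.57 = 89.1.
Round up to the next whole participant.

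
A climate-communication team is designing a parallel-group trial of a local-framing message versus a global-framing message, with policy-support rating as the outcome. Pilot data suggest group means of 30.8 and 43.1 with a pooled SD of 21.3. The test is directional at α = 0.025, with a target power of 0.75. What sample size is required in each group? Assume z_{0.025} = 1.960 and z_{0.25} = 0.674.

n = 42 per group

Cohen's d = |M₁ − M₂| / SD_pooled = |30.8 − 43.1| / 21.3 = 12.3 / 21.3 = 0.577.
For two independent groups with equal n: n = 2·((z_{α} + z_β) / d)².
z_{α} + z_β = 1.960 + 0.674 = 2.634.
n = 2 × (2.634 / 0.577)² = 2 × 4.565² = 2 × 20.84 = 41.7.
Round up to the next whole participant.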